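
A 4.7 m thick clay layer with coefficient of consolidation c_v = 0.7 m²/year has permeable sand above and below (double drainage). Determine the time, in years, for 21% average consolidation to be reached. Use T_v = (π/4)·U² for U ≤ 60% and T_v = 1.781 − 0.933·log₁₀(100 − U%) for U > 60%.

Drainage path length: H_d = H/2 = 2.35 m (double drainage).
U ≤ 60%: T_v = (π/4)·U² = (π/4)×0.21² = 0.034636.
t = T_v·H_d²/c_v = 0.034636×2.35²/0.7 = 0.2733 years.

t ≈ 0.273 years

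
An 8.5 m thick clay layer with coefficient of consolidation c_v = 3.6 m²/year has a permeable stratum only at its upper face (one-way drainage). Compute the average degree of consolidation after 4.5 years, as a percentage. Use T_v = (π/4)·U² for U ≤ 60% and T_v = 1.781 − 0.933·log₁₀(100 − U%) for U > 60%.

U ≈ 53.4 %

Drainage path length: H_d = H = 8.5 m (single drainage).
T_v = c_v·t/H_d² = 3.6×4.5/8.5² = 0.22422.
T_v = 0.22422 corresponds to the U ≤ 60% branch:
U = √(4T_v/π) = 0.5343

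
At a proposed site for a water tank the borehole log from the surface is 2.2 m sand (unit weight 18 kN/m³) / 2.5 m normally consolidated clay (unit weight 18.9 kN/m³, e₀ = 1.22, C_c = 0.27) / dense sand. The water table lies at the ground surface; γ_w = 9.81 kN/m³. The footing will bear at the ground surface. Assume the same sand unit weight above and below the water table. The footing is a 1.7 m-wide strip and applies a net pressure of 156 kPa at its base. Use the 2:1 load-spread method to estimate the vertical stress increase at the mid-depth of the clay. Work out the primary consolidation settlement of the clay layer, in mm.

S_c ≈ 134 mm

Mid-depth of clay below the ground surface: z = 2.2 + 2.5/2 = 3.45 m.
Total vertical stress at mid-clay: σ_v = 18×2.2 + 18.9×1.25 = 63.225 kPa.
Pore pressure: u = 9.81×(3.45 − 0) = 33.845 kPa.
Initial effective stress: σ'_0 = σ_v − u = 63.225 − 33.845 = 29.38 kPa.
Stress increase at mid-clay by the 2:1 spreading method:
Δσ = qB/(B+z) = 156×1.7/(1.7+3.45) = 51.495 kPa
Final effective stress: σ'_f = σ'_0 + Δσ = 29.38 + 51.495 = 80.875 kPa.
Normally consolidated clay, so the full stress increment lies on the virgin compression line:
S_c = C_c·H/(1+e₀)·log₁₀(σ'_f/σ'_0) = 0.27×2.5/(1+1.22)×log₁₀(80.875/29.38)
    = 0.30405 × 0.43976 = 0.1337 m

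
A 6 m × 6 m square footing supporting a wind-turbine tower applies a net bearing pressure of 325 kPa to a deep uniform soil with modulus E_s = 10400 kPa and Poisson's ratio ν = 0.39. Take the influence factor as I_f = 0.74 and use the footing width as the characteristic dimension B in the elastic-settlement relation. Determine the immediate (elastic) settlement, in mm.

Immediate (elastic) settlement: S_e = q·B·(1−ν²)/E_s · I_f.
S_e = 325 × 6 × (1 − 0.39²) / 10400 × 0.74
    = 325 × 6 × 0.8479 / 10400 × 0.74
    = 0.1176 m = 117.6 mm

S_e ≈ 118 mm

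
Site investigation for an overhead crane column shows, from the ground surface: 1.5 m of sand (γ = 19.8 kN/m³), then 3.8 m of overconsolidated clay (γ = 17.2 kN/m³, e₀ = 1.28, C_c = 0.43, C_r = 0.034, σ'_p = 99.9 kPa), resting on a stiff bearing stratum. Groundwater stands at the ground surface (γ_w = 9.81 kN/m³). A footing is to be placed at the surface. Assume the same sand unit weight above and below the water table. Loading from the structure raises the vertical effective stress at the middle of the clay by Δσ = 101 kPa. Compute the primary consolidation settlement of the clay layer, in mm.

S_c ≈ 112 mm

Mid-depth of clay below the ground surface: z = 1.5 + 3.8/2 = 3.4 m.
Total vertical stress at mid-clay: σ_v = 19.8×1.5 + 17.2×1.9 = 62.38 kPa.
Pore pressure: u = 9.81×(3.4 − 0) = 33.354 kPa.
Initial effective stress: σ'_0 = σ_v − u = 62.38 − 33.354 = 29.026 kPa.
Final effective stress: σ'_f = 29.026 + 101 = 130.03 kPa.
σ'_f = 130.03 > σ'_p = 99.9 kPa, so the stress path crosses the preconsolidation pressure — recompression up to σ'_p, then virgin compression beyond:
S_c = H/(1+e₀)·[C_r·log₁₀(σ'_p/σ'_0) + C_c·log₁₀(σ'_f/σ'_p)]
    = 3.8/2.28 × [0.034×log₁₀(99.9/29.026) + 0.43×log₁₀(130.03/99.9)]
    = 1.6667 × [0.01825 + 0.049226] = 0.1125 m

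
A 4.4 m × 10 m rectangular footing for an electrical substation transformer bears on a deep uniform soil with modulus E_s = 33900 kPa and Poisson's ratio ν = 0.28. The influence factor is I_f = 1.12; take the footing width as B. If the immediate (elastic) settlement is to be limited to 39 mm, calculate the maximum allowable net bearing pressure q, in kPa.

S_e = q·B·(1−ν²)/E_s · I_f  ⇒  q = S_e·E_s / (B·(1−ν²)·I_f).
q = 0.039 × 33900 / (4.4 × 0.9216 × 1.12) = 291.1 kPa

q ≈ 291 kPa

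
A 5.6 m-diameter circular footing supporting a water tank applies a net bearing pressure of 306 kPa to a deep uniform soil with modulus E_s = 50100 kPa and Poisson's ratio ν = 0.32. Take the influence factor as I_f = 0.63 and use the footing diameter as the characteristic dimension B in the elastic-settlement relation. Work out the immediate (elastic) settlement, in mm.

S_e ≈ 19.3 mm

Immediate (elastic) settlement: S_e = q·B·(1−ν²)/E_s · I_f.
S_e = 306 × 5.6 × (1 − 0.32²) / 50100 × 0.63
    = 306 × 5.6 × 0.8976 / 50100 × 0.63
    = 0.01934 m = 19.34 mm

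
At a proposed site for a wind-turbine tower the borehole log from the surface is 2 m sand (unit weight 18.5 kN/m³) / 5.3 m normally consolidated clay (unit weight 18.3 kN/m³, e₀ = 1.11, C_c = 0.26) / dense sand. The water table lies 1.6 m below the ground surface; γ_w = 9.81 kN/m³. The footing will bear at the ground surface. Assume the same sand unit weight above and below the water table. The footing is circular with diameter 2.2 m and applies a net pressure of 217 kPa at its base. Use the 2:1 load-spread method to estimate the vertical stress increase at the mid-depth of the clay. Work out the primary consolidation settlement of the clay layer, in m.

S_c ≈ 0.096 m

Mid-depth of clay below the ground surface: z = 2 + 5.3/2 = 4.65 m.
Total vertical stress at mid-clay: σ_v = 18.5×2 + 18.3×2.65 = 85.495 kPa.
Pore pressure: u = 9.81×(4.65 − 1.6) = 29.921 kPa.
Initial effective stress: σ'_0 = σ_v − u = 85.495 − 29.921 = 55.574 kPa.
Stress increase at mid-clay by the 2:1 spreading method:
Δσ ≈ qD²/(D+z)² = 217×2.2²/(2.2+4.65)² = 22.383 kPa
Final effective stress: σ'_f = σ'_0 + Δσ = 55.574 + 22.383 = 77.957 kPa.
Normally consolidated clay, so the full stress increment lies on the virgin compression line:
S_c = C_c·H/(1+e₀)·log₁₀(σ'_f/σ'_0) = 0.26×5.3/(1+1.11)×log₁₀(77.957/55.574)
    = 0.65308 × 0.14698 = 0.09599 m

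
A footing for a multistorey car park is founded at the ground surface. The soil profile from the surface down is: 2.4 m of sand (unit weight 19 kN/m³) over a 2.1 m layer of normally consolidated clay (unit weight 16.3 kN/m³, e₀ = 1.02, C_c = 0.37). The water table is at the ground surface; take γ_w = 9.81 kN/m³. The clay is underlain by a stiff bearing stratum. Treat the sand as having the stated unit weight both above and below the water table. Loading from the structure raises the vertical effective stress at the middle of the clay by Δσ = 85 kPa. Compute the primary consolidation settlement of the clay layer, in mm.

S_c ≈ 229 mm

Mid-depth of clay below the ground surface: z = 2.4 + 2.1/2 = 3.45 m.
Total vertical stress at mid-clay: σ_v = 19×2.4 + 16.3×1.05 = 62.715 kPa.
Pore pressure: u = 9.81×(3.45 − 0) = 33.845 kPa.
Initial effective stress: σ'_0 = σ_v − u = 62.715 − 33.845 = 28.87 kPa.
Final effective stress: σ'_f = σ'_0 + Δσ = 28.87 + 85 = 113.87 kPa.
Normally consolidated clay, so the full stress increment lies on the virgin compression line:
S_c = C_c·H/(1+e₀)·log₁₀(σ'_f/σ'_0) = 0.37×2.1/(1+1.02)×log₁₀(113.87/28.87)
    = 0.38465 × 0.59596 = 0.2292 m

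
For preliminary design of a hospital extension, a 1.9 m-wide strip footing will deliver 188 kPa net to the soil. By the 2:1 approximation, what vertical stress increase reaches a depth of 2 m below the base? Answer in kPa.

Δσ_z ≈ 91.6 kPa

By the 2:1 method the load spreads at 1 horizontal : 2 vertical, so at depth z the loaded area has grown by z in each plan dimension:
Δσ = qB/(B+z) = 188×1.9/(1.9+2) = 91.59 kPa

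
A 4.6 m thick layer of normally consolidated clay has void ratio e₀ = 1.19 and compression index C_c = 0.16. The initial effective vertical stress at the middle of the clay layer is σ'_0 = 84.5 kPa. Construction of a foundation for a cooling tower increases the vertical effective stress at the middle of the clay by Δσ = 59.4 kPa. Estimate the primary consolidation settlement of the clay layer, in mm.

Final effective stress: σ'_f = σ'_0 + Δσ = 84.5 + 59.4 = 143.9 kPa.
Normally consolidated clay, so the full stress increment lies on the virgin compression line:
S_c = C_c·H/(1+e₀)·log₁₀(σ'_f/σ'_0) = 0.16×4.6/(1+1.19)×log₁₀(143.9/84.5)
    = 0.33607 × 0.2312 = 0.0777 m

S_c ≈ 77.7 mm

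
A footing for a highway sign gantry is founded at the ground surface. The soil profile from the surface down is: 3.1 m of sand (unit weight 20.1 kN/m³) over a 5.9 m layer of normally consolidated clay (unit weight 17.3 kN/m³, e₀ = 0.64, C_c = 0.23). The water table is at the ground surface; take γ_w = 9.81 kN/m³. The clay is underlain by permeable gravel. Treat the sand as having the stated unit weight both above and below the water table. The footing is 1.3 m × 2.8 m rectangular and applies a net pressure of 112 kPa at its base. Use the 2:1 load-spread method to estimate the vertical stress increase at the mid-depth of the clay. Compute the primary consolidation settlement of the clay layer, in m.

S_c ≈ 0.0395 m

Mid-depth of clay below the ground surface: z = 3.1 + 5.9/2 = 6.05 m.
Total vertical stress at mid-clay: σ_v = 20.1×3.1 + 17.3×2.95 = 113.35 kPa.
Pore pressure: u = 9.81×(6.05 − 0) = 59.351 kPa.
Initial effective stress: σ'_0 = σ_v − u = 113.35 − 59.351 = 53.999 kPa.
Stress increase at mid-clay by the 2:1 spreading method:
Δσ = qBL/((B+z)(L+z)) = 112×1.3×2.8/((1.3+6.05)(2.8+6.05)) = 6.2674 kPa
Final effective stress: σ'_f = σ'_0 + Δσ = 53.999 + 6.2674 = 60.266 kPa.
Normally consolidated clay, so the full stress increment lies on the virgin compression line:
S_c = C_c·H/(1+e₀)·log₁₀(σ'_f/σ'_0) = 0.23×5.9/(1+0.64)×log₁₀(60.266/53.999)
    = 0.82744 × 0.047687 = 0.03946 m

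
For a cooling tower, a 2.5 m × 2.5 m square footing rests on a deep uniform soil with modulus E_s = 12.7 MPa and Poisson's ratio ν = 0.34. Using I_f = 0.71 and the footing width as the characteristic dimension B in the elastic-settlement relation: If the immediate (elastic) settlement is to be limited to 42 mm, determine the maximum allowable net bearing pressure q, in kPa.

E_s = 12.7 MPa = 12700 kPa.
S_e = q·B·(1−ν²)/E_s · I_f  ⇒  q = S_e·E_s / (B·(1−ν²)·I_f).
q = 0.042 × 12700 / (2.5 × 0.8844 × 0.71) = 339.8 kPa

q ≈ 340 kPa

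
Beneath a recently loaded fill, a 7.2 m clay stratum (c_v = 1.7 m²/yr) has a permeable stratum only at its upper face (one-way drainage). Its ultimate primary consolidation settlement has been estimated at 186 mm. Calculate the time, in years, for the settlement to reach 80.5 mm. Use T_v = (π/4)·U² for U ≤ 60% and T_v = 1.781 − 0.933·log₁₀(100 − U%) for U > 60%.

Drainage path length: H_d = H = 7.2 m (single drainage).
U = S(t)/S_ult = 80.5/186 = 0.4328.
U ≤ 60%: T_v = (π/4)·U² = (π/4)×0.4328² = 0.14711.
t = T_v·H_d²/c_v = 0.14711×7.2²/1.7 = 4.486 years.

t ≈ 4.49 years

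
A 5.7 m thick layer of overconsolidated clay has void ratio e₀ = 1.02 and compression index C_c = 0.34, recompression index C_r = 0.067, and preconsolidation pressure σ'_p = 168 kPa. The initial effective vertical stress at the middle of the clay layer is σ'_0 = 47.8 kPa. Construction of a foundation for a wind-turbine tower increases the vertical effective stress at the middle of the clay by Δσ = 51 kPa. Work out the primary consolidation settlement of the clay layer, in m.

Final effective stress: σ'_f = 47.8 + 51 = 98.8 kPa.
σ'_f = 98.8 ≤ σ'_p = 168 kPa, so the clay remains overconsolidated and only the recompression index applies:
S_c = C_r·H/(1+e₀)·log₁₀(σ'_f/σ'_0) = 0.067×5.7/2.02×log₁₀(98.8/47.8)
    = 0.18906 × 0.31533 = 0.05962 m

S_c ≈ 0.0596 m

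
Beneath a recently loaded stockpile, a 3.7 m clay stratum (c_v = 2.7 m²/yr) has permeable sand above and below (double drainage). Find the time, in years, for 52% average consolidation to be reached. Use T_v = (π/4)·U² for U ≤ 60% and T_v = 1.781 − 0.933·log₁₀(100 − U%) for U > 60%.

t ≈ 0.269 years

Drainage path length: H_d = H/2 = 1.85 m (double drainage).
U ≤ 60%: T_v = (π/4)·U² = (π/4)×0.52² = 0.21237.
t = T_v·H_d²/c_v = 0.21237×1.85²/2.7 = 0.2692 years.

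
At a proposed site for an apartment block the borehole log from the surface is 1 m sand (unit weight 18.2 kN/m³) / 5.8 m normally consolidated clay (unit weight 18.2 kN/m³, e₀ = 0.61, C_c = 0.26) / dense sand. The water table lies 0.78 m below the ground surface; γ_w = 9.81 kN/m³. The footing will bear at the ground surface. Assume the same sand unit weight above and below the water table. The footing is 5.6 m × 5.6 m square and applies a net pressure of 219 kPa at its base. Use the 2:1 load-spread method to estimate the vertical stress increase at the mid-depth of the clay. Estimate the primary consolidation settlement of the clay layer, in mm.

Mid-depth of clay below the ground surface: z = 1 + 5.8/2 = 3.9 m.
Total vertical stress at mid-clay: σ_v = 18.2×1 + 18.2×2.9 = 70.98 kPa.
Pore pressure: u = 9.81×(3.9 − 0.78) = 30.607 kPa.
Initial effective stress: σ'_0 = σ_v − u = 70.98 − 30.607 = 40.373 kPa.
Stress increase at mid-clay by the 2:1 spreading method:
Δσ = qBL/((B+z)(L+z)) = 219×5.6×5.6/((5.6+3.9)(5.6+3.9)) = 76.098 kPa
Final effective stress: σ'_f = σ'_0 + Δσ = 40.373 + 76.098 = 116.47 kPa.
Normally consolidated clay, so the full stress increment lies on the virgin compression line:
S_c = C_c·H/(1+e₀)·log₁₀(σ'_f/σ'_0) = 0.26×5.8/(1+0.61)×log₁₀(116.47/40.373)
    = 0.93665 × 0.46012 = 0.431 m

S_c ≈ 431 mm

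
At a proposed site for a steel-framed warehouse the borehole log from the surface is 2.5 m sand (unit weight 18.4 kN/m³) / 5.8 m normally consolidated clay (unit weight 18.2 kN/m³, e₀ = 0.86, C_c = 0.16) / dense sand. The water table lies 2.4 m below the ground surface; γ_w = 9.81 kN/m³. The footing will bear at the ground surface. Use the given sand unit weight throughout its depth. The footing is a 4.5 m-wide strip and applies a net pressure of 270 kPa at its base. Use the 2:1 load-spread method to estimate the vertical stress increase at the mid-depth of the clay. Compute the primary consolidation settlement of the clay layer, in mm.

Mid-depth of clay below the ground surface: z = 2.5 + 5.8/2 = 5.4 m.
Total vertical stress at mid-clay: σ_v = 18.4×2.5 + 18.2×2.9 = 98.78 kPa.
Pore pressure: u = 9.81×(5.4 − 2.4) = 29.43 kPa.
Initial effective stress: σ'_0 = σ_v − u = 98.78 − 29.43 = 69.35 kPa.
Stress increase at mid-clay by the 2:1 spreading method:
Δσ = qB/(B+z) = 270×4.5/(4.5+5.4) = 122.73 kPa
Final effective stress: σ'_f = σ'_0 + Δσ = 69.35 + 122.73 = 192.08 kPa.
Normally consolidated clay, so the full stress increment lies on the virgin compression line:
S_c = C_c·H/(1+e₀)·log₁₀(σ'_f/σ'_0) = 0.16×5.8/(1+0.86)×log₁₀(192.08/69.35)
    = 0.49892 × 0.44244 = 0.2207 m

S_c ≈ 221 mm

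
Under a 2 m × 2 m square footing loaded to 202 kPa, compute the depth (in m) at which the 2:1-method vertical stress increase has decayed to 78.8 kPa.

z ≈ 1.2 m

2:1 spreading — at depth z the loaded area has grown by z in each plan dimension:
qB²/(B+z)² = Δσ_z ⇒ z = B(√(q/Δσ_z) − 1) = 2×(√(202/78.8) − 1) = 1.202 m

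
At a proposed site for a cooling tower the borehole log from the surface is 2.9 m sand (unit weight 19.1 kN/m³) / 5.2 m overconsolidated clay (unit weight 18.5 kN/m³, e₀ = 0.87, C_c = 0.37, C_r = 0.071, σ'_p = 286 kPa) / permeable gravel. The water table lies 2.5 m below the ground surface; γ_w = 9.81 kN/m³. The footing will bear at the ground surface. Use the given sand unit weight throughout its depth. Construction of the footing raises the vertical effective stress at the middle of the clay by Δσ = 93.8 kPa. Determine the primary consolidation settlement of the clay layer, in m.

Mid-depth of clay below the ground surface: z = 2.9 + 5.2/2 = 5.5 m.
Total vertical stress at mid-clay: σ_v = 19.1×2.9 + 18.5×2.6 = 103.49 kPa.
Pore pressure: u = 9.81×(5.5 − 2.5) = 29.43 kPa.
Initial effective stress: σ'_0 = σ_v − u = 103.49 − 29.43 = 74.06 kPa.
Final effective stress: σ'_f = 74.06 + 93.8 = 167.86 kPa.
σ'_f = 167.86 ≤ σ'_p = 286 kPa, so the clay remains overconsolidated and only the recompression index applies:
S_c = C_r·H/(1+e₀)·log₁₀(σ'_f/σ'_0) = 0.071×5.2/1.87×log₁₀(167.86/74.06)
    = 0.19743 × 0.35536 = 0.07016 m

S_c ≈ 0.0702 m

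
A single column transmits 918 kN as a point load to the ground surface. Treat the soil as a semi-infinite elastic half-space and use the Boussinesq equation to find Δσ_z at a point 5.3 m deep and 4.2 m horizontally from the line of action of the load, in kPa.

Boussinesq vertical stress below a point load on an elastic half-space:
Δσ_z = 3P/(2πz²) · [1 + (r/z)²]^(−5/2)
r/z = 4.2/5.3 = 0.79245; [1+(r/z)²]^(−5/2) = 0.29572.
Δσ_z = 3×918/(2π×5.3²) × 0.29572 = 15.604 × 0.29572 = 4.614 kPa

Δσ_z ≈ 4.61 kPa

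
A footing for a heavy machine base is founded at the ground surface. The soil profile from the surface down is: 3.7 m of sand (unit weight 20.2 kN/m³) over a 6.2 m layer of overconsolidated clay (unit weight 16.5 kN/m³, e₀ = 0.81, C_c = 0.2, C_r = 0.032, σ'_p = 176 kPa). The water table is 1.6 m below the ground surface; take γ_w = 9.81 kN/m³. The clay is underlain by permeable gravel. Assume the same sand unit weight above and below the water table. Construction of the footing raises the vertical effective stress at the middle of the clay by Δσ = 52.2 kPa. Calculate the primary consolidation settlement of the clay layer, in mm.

S_c ≈ 25.2 mm

Mid-depth of clay below the ground surface: z = 3.7 + 6.2/2 = 6.8 m.
Total vertical stress at mid-clay: σ_v = 20.2×3.7 + 16.5×3.1 = 125.89 kPa.
Pore pressure: u = 9.81×(6.8 − 1.6) = 51.012 kPa.
Initial effective stress: σ'_0 = σ_v − u = 125.89 − 51.012 = 74.878 kPa.
Final effective stress: σ'_f = 74.878 + 52.2 = 127.08 kPa.
σ'_f = 127.08 ≤ σ'_p = 176 kPa, so the clay remains overconsolidated and only the recompression index applies:
S_c = C_r·H/(1+e₀)·log₁₀(σ'_f/σ'_0) = 0.032×6.2/1.81×log₁₀(127.08/74.878)
    = 0.10961 × 0.22972 = 0.02518 m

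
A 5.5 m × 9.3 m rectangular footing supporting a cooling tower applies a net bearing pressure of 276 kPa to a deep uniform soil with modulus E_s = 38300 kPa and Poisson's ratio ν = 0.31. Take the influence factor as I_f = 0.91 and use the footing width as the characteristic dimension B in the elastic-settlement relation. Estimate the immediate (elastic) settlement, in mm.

S_e ≈ 32.6 mm

Immediate (elastic) settlement: S_e = q·B·(1−ν²)/E_s · I_f.
S_e = 276 × 5.5 × (1 − 0.31²) / 38300 × 0.91
    = 276 × 5.5 × 0.9039 / 38300 × 0.91
    = 0.0326 m = 32.6 mm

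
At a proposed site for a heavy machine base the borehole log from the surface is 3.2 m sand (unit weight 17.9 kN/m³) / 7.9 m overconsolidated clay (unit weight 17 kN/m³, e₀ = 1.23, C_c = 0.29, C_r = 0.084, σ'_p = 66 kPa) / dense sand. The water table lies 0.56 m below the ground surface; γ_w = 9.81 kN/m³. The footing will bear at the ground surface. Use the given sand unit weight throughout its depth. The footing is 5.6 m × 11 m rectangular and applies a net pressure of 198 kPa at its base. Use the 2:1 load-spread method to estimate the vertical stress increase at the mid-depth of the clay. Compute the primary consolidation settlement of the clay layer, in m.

S_c ≈ 0.251 m

Mid-depth of clay below the ground surface: z = 3.2 + 7.9/2 = 7.15 m.
Total vertical stress at mid-clay: σ_v = 17.9×3.2 + 17×3.95 = 124.43 kPa.
Pore pressure: u = 9.81×(7.15 − 0.56) = 64.648 kPa.
Initial effective stress: σ'_0 = σ_v − u = 124.43 − 64.648 = 59.782 kPa.
Stress increase at mid-clay by the 2:1 spreading method:
Δσ = qBL/((B+z)(L+z)) = 198×5.6×11/((5.6+7.15)(11+7.15)) = 52.706 kPa
Final effective stress: σ'_f = 59.782 + 52.706 = 112.49 kPa.
σ'_f = 112.49 > σ'_p = 66 kPa, so the stress path crosses the preconsolidation pressure — recompression up to σ'_p, then virgin compression beyond:
S_c = H/(1+e₀)·[C_r·log₁₀(σ'_p/σ'_0) + C_c·log₁₀(σ'_f/σ'_p)]
    = 7.9/2.23 × [0.084×log₁₀(66/59.782) + 0.29×log₁₀(112.49/66)]
    = 3.5426 × [0.0036098 + 0.067155] = 0.2507 m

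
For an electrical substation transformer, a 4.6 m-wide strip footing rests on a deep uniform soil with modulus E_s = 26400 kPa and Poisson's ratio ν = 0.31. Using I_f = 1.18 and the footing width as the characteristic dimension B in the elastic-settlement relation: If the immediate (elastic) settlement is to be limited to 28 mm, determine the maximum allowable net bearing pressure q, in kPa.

q ≈ 151 kPa

S_e = q·B·(1−ν²)/E_s · I_f  ⇒  q = S_e·E_s / (B·(1−ν²)·I_f).
q = 0.028 × 26400 / (4.6 × 0.9039 × 1.18) = 150.7 kPa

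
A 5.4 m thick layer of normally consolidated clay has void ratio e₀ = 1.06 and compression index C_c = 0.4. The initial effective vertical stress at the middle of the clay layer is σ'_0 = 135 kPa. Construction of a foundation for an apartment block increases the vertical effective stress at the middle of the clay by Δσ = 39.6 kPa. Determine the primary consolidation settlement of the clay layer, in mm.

S_c ≈ 117 mm

Final effective stress: σ'_f = σ'_0 + Δσ = 135 + 39.6 = 174.6 kPa.
Normally consolidated clay, so the full stress increment lies on the virgin compression line:
S_c = C_c·H/(1+e₀)·log₁₀(σ'_f/σ'_0) = 0.4×5.4/(1+1.06)×log₁₀(174.6/135)
    = 1.0485 × 0.11171 = 0.1171 m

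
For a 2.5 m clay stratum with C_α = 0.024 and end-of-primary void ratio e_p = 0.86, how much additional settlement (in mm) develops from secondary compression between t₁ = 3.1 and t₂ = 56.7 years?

S_s ≈ 40.7 mm

Secondary compression: S_s = C_α·H/(1+e_p)·log₁₀(t₂/t₁)
S_s = 0.024×2.5/(1+0.86)×log₁₀(56.7/3.1)
    = 0.03226 × 1.262 = 0.04072 m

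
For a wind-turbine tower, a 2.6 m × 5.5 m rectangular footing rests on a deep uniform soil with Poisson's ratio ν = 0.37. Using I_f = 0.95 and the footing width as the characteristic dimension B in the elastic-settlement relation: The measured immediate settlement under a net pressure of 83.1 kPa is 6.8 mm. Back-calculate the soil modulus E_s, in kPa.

S_e = q·B·(1−ν²)/E_s · I_f  ⇒  E_s = q·B·(1−ν²)·I_f / S_e.
E_s = 83.1 × 2.6 × 0.8631 × 0.95 / 0.0068 = 26050 kPa

E_s ≈ 26100 kPa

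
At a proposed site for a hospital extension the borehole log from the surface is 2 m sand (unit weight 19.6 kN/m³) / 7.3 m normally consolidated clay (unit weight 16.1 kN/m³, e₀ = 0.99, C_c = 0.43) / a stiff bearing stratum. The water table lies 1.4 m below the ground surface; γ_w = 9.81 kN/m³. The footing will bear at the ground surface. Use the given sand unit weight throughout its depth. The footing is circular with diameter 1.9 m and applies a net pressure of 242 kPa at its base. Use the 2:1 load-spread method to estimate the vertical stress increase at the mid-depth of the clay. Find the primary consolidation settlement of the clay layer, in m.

Mid-depth of clay below the ground surface: z = 2 + 7.3/2 = 5.65 m.
Total vertical stress at mid-clay: σ_v = 19.6×2 + 16.1×3.65 = 97.965 kPa.
Pore pressure: u = 9.81×(5.65 − 1.4) = 41.693 kPa.
Initial effective stress: σ'_0 = σ_v − u = 97.965 − 41.693 = 56.272 kPa.
Stress increase at mid-clay by the 2:1 spreading method:
Δσ ≈ qD²/(D+z)² = 242×1.9²/(1.9+5.65)² = 15.326 kPa
Final effective stress: σ'_f = σ'_0 + Δσ = 56.272 + 15.326 = 71.598 kPa.
Normally consolidated clay, so the full stress increment lies on the virgin compression line:
S_c = C_c·H/(1+e₀)·log₁₀(σ'_f/σ'_0) = 0.43×7.3/(1+0.99)×log₁₀(71.598/56.272)
    = 1.5774 × 0.10461 = 0.165 m

S_c ≈ 0.165 m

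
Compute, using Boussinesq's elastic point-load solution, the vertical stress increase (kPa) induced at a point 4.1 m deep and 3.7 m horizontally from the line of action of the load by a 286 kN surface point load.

Δσ_z ≈ 1.83 kPa

Boussinesq vertical stress below a point load on an elastic half-space:
Δσ_z = 3P/(2πz²) · [1 + (r/z)²]^(−5/2)
r/z = 3.7/4.1 = 0.90244; [1+(r/z)²]^(−5/2) = 0.22551.
Δσ_z = 3×286/(2π×4.1²) × 0.22551 = 8.1234 × 0.22551 = 1.832 kPa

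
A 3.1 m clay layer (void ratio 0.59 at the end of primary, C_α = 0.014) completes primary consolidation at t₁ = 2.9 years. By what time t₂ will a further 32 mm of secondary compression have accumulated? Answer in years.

S_s = C_α·H/(1+e_p)·log₁₀(t₂/t₁) ⇒ log₁₀(t₂/t₁) = S_s·(1+e_p)/(C_α·H).
log₁₀(t₂/t₁) = 0.032 × (1+0.59) / (0.014×3.1) = 1.172
t₂ = t₁ × 10^1.172 = 2.9 × 14.87 = 43.13 years

t₂ ≈ 43.1 years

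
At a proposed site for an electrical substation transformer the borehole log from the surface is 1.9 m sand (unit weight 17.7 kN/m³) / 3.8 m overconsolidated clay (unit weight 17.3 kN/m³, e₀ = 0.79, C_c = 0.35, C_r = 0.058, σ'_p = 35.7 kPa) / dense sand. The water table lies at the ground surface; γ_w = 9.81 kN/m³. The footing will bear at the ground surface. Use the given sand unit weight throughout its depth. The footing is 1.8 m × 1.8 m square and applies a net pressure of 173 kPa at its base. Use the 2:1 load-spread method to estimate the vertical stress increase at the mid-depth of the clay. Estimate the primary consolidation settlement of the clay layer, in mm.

S_c ≈ 100 mm

Mid-depth of clay below the ground surface: z = 1.9 + 3.8/2 = 3.8 m.
Total vertical stress at mid-clay: σ_v = 17.7×1.9 + 17.3×1.9 = 66.5 kPa.
Pore pressure: u = 9.81×(3.8 − 0) = 37.278 kPa.
Initial effective stress: σ'_0 = σ_v − u = 66.5 − 37.278 = 29.222 kPa.
Stress increase at mid-clay by the 2:1 spreading method:
Δσ = qBL/((B+z)(L+z)) = 173×1.8×1.8/((1.8+3.8)(1.8+3.8)) = 17.874 kPa
Final effective stress: σ'_f = 29.222 + 17.874 = 47.096 kPa.
σ'_f = 47.096 > σ'_p = 35.7 kPa, so the stress path crosses the preconsolidation pressure — recompression up to σ'_p, then virgin compression beyond:
S_c = H/(1+e₀)·[C_r·log₁₀(σ'_p/σ'_0) + C_c·log₁₀(σ'_f/σ'_p)]
    = 3.8/1.79 × [0.058×log₁₀(35.7/29.222) + 0.35×log₁₀(47.096/35.7)]
    = 2.1229 × [0.0050436 + 0.042111] = 0.1001 m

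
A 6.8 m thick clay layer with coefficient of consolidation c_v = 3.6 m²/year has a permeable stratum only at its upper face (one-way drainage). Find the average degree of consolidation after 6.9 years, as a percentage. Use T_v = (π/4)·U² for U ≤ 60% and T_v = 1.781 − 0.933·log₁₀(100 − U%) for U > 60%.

U ≈ 78.5 %

Drainage path length: H_d = H = 6.8 m (single drainage).
T_v = c_v·t/H_d² = 3.6×6.9/6.8² = 0.5372.
T_v = 0.5372 corresponds to the U > 60% branch:
U = 1 − 10^((1.781 − T_v)/0.933)/100 = 0.7847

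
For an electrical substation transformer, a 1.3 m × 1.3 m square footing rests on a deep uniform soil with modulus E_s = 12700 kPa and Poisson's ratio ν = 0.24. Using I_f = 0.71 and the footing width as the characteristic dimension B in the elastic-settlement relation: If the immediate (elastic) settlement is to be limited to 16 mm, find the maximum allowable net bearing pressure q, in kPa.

q ≈ 234 kPa

S_e = q·B·(1−ν²)/E_s · I_f  ⇒  q = S_e·E_s / (B·(1−ν²)·I_f).
q = 0.016 × 12700 / (1.3 × 0.9424 × 0.71) = 233.6 kPa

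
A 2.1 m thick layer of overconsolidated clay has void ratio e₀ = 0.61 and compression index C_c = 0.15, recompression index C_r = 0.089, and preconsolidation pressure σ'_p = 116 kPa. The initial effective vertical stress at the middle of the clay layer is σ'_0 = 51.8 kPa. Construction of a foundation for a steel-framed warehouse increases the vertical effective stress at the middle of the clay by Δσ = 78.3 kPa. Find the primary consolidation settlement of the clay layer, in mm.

S_c ≈ 50.4 mm

Final effective stress: σ'_f = 51.8 + 78.3 = 130.1 kPa.
σ'_f = 130.1 > σ'_p = 116 kPa, so the stress path crosses the preconsolidation pressure — recompression up to σ'_p, then virgin compression beyond:
S_c = H/(1+e₀)·[C_r·log₁₀(σ'_p/σ'_0) + C_c·log₁₀(σ'_f/σ'_p)]
    = 2.1/1.61 × [0.089×log₁₀(116/51.8) + 0.15×log₁₀(130.1/116)]
    = 1.3043 × [0.031161 + 0.0074729] = 0.05039 m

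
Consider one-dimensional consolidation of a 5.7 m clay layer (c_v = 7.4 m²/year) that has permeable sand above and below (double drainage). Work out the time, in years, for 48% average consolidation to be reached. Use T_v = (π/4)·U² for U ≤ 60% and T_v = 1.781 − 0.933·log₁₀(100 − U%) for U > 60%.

t ≈ 0.199 years

Drainage path length: H_d = H/2 = 2.85 m (double drainage).
U ≤ 60%: T_v = (π/4)·U² = (π/4)×0.48² = 0.18096.
t = T_v·H_d²/c_v = 0.18096×2.85²/7.4 = 0.1986 years.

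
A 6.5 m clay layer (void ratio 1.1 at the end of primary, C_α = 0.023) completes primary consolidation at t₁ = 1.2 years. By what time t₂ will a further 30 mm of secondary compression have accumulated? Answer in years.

S_s = C_α·H/(1+e_p)·log₁₀(t₂/t₁) ⇒ log₁₀(t₂/t₁) = S_s·(1+e_p)/(C_α·H).
log₁₀(t₂/t₁) = 0.03 × (1+1.1) / (0.023×6.5) = 0.4214
t₂ = t₁ × 10^0.4214 = 1.2 × 2.639 = 3.167 years

t₂ ≈ 3.17 years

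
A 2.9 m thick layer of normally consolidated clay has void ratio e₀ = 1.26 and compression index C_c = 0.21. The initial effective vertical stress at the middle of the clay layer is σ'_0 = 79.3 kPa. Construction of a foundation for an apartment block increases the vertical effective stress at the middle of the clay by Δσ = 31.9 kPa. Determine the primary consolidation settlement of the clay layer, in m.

S_c ≈ 0.0396 m

Final effective stress: σ'_f = σ'_0 + Δσ = 79.3 + 31.9 = 111.2 kPa.
Normally consolidated clay, so the full stress increment lies on the virgin compression line:
S_c = C_c·H/(1+e₀)·log₁₀(σ'_f/σ'_0) = 0.21×2.9/(1+1.26)×log₁₀(111.2/79.3)
    = 0.26947 × 0.14683 = 0.03957 m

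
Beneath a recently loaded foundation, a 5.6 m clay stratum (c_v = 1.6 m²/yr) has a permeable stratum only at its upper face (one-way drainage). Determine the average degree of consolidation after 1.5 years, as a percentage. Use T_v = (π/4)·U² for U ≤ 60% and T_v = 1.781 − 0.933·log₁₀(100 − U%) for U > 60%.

U ≈ 31.2 %

Drainage path length: H_d = H = 5.6 m (single drainage).
T_v = c_v·t/H_d² = 1.6×1.5/5.6² = 0.076531.
T_v = 0.076531 corresponds to the U ≤ 60% branch:
U = √(4T_v/π) = 0.3122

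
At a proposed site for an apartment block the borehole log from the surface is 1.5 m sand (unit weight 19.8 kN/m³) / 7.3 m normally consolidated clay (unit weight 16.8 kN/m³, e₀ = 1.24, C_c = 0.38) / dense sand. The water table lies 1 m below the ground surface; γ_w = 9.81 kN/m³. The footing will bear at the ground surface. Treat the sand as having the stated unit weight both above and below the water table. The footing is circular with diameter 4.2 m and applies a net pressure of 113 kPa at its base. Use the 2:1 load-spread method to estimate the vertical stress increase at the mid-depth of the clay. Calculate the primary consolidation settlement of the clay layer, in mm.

Mid-depth of clay below the ground surface: z = 1.5 + 7.3/2 = 5.15 m.
Total vertical stress at mid-clay: σ_v = 19.8×1.5 + 16.8×3.65 = 91.02 kPa.
Pore pressure: u = 9.81×(5.15 − 1) = 40.712 kPa.
Initial effective stress: σ'_0 = σ_v − u = 91.02 − 40.712 = 50.308 kPa.
Stress increase at mid-clay by the 2:1 spreading method:
Δσ ≈ qD²/(D+z)² = 113×4.2²/(4.2+5.15)² = 22.801 kPa
Final effective stress: σ'_f = σ'_0 + Δσ = 50.308 + 22.801 = 73.109 kPa.
Normally consolidated clay, so the full stress increment lies on the virgin compression line:
S_c = C_c·H/(1+e₀)·log₁₀(σ'_f/σ'_0) = 0.38×7.3/(1+1.24)×log₁₀(73.109/50.308)
    = 1.2384 × 0.16233 = 0.201 m

S_c ≈ 201 mm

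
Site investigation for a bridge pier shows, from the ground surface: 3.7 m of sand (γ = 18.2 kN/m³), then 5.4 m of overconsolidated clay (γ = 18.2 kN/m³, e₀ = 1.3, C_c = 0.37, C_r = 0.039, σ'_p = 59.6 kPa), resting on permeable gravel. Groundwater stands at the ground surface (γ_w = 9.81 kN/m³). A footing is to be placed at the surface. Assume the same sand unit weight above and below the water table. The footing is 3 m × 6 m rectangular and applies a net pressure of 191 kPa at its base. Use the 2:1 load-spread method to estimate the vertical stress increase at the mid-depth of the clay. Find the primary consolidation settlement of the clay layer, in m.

S_c ≈ 0.13 m

Mid-depth of clay below the ground surface: z = 3.7 + 5.4/2 = 6.4 m.
Total vertical stress at mid-clay: σ_v = 18.2×3.7 + 18.2×2.7 = 116.48 kPa.
Pore pressure: u = 9.81×(6.4 − 0) = 62.784 kPa.
Initial effective stress: σ'_0 = σ_v − u = 116.48 − 62.784 = 53.696 kPa.
Stress increase at mid-clay by the 2:1 spreading method:
Δσ = qBL/((B+z)(L+z)) = 191×3×6/((3+6.4)(6+6.4)) = 29.496 kPa
Final effective stress: σ'_f = 53.696 + 29.496 = 83.192 kPa.
σ'_f = 83.192 > σ'_p = 59.6 kPa, so the stress path crosses the preconsolidation pressure — recompression up to σ'_p, then virgin compression beyond:
S_c = H/(1+e₀)·[C_r·log₁₀(σ'_p/σ'_0) + C_c·log₁₀(σ'_f/σ'_p)]
    = 5.4/2.3 × [0.039×log₁₀(59.6/53.696) + 0.37×log₁₀(83.192/59.6)]
    = 2.3478 × [0.0017669 + 0.053589] = 0.13 m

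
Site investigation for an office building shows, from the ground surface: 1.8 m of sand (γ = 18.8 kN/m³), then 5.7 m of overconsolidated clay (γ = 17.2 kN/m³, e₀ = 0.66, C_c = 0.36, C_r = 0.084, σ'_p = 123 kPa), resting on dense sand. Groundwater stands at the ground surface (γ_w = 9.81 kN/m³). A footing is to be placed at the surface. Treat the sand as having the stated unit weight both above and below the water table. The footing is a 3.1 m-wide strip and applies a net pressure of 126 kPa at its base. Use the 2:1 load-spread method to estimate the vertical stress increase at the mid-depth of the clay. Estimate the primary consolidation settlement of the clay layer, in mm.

Mid-depth of clay below the ground surface: z = 1.8 + 5.7/2 = 4.65 m.
Total vertical stress at mid-clay: σ_v = 18.8×1.8 + 17.2×2.85 = 82.86 kPa.
Pore pressure: u = 9.81×(4.65 − 0) = 45.617 kPa.
Initial effective stress: σ'_0 = σ_v − u = 82.86 − 45.617 = 37.243 kPa.
Stress increase at mid-clay by the 2:1 spreading method:
Δσ = qB/(B+z) = 126×3.1/(3.1+4.65) = 50.4 kPa
Final effective stress: σ'_f = 37.243 + 50.4 = 87.643 kPa.
σ'_f = 87.643 ≤ σ'_p = 123 kPa, so the clay remains overconsolidated and only the recompression index applies:
S_c = C_r·H/(1+e₀)·log₁₀(σ'_f/σ'_0) = 0.084×5.7/1.66×log₁₀(87.643/37.243)
    = 0.28843 × 0.37167 = 0.1072 m

S_c ≈ 107 mm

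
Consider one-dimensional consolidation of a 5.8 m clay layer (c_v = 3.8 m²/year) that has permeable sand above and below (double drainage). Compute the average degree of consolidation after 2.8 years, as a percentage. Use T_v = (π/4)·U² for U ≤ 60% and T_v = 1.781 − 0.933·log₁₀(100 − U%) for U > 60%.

Drainage path length: H_d = H/2 = 2.9 m (double drainage).
T_v = c_v·t/H_d² = 3.8×2.8/2.9² = 1.2652.
T_v = 1.2652 corresponds to the U > 60% branch:
U = 1 − 10^((1.781 − T_v)/0.933)/100 = 0.9643

U ≈ 96.4 %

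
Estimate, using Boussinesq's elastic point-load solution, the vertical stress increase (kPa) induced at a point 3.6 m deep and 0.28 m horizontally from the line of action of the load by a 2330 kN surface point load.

Δσ_z ≈ 84.6 kPa

Boussinesq vertical stress below a point load on an elastic half-space:
Δσ_z = 3P/(2πz²) · [1 + (r/z)²]^(−5/2)
r/z = 0.28/3.6 = 0.077778; [1+(r/z)²]^(−5/2) = 0.98504.
Δσ_z = 3×2330/(2π×3.6²) × 0.98504 = 85.841 × 0.98504 = 84.56 kPa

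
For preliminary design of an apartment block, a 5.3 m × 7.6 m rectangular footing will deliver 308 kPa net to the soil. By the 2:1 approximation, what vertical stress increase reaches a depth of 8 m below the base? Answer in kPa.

Δσ_z ≈ 59.8 kPa

By the 2:1 method the load spreads at 1 horizontal : 2 vertical, so at depth z the loaded area has grown by z in each plan dimension:
Δσ = qBL/((B+z)(L+z)) = 308×5.3×7.6/((5.3+8)(7.6+8)) = 59.795 kPa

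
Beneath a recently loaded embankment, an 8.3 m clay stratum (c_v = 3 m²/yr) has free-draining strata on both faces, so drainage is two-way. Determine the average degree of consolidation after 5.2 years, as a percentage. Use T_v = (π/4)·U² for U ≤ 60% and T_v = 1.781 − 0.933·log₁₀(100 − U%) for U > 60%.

U ≈ 91.3 %

Drainage path length: H_d = H/2 = 4.15 m (double drainage).
T_v = c_v·t/H_d² = 3×5.2/4.15² = 0.90579.
T_v = 0.90579 corresponds to the U > 60% branch:
U = 1 − 10^((1.781 − T_v)/0.933)/100 = 0.9133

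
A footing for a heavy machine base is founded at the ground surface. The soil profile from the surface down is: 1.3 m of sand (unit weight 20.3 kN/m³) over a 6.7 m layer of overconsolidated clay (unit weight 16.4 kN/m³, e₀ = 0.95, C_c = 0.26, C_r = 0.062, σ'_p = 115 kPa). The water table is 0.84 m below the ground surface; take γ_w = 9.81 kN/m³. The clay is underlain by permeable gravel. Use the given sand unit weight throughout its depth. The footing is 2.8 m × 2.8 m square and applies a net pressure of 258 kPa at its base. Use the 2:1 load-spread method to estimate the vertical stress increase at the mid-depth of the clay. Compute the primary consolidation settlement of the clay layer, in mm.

S_c ≈ 55.9 mm

Mid-depth of clay below the ground surface: z = 1.3 + 6.7/2 = 4.65 m.
Total vertical stress at mid-clay: σ_v = 20.3×1.3 + 16.4×3.35 = 81.33 kPa.
Pore pressure: u = 9.81×(4.65 − 0.84) = 37.376 kPa.
Initial effective stress: σ'_0 = σ_v − u = 81.33 − 37.376 = 43.954 kPa.
Stress increase at mid-clay by the 2:1 spreading method:
Δσ = qBL/((B+z)(L+z)) = 258×2.8×2.8/((2.8+4.65)(2.8+4.65)) = 36.444 kPa
Final effective stress: σ'_f = 43.954 + 36.444 = 80.398 kPa.
σ'_f = 80.398 ≤ σ'_p = 115 kPa, so the clay remains overconsolidated and only the recompression index applies:
S_c = C_r·H/(1+e₀)·log₁₀(σ'_f/σ'_0) = 0.062×6.7/1.95×log₁₀(80.398/43.954)
    = 0.21303 × 0.26225 = 0.05587 m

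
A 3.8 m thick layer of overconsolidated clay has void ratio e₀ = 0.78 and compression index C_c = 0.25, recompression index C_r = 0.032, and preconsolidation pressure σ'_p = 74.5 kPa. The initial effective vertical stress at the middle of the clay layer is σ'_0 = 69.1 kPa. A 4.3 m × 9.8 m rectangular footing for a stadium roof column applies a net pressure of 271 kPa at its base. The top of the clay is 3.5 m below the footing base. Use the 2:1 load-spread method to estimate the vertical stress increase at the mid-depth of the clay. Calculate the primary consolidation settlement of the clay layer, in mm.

Mid-depth of clay below the footing base: z = 3.5 + 3.8/2 = 5.4 m.
Stress increase at mid-clay by the 2:1 spreading method:
Δσ = qBL/((B+z)(L+z)) = 271×4.3×9.8/((4.3+5.4)(9.8+5.4)) = 77.455 kPa
Final effective stress: σ'_f = 69.1 + 77.455 = 146.56 kPa.
σ'_f = 146.56 > σ'_p = 74.5 kPa, so the stress path crosses the preconsolidation pressure — recompression up to σ'_p, then virgin compression beyond:
S_c = H/(1+e₀)·[C_r·log₁₀(σ'_p/σ'_0) + C_c·log₁₀(σ'_f/σ'_p)]
    = 3.8/1.78 × [0.032×log₁₀(74.5/69.1) + 0.25×log₁₀(146.56/74.5)]
    = 2.1348 × [0.0010457 + 0.073465] = 0.1591 m

S_c ≈ 159 mm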